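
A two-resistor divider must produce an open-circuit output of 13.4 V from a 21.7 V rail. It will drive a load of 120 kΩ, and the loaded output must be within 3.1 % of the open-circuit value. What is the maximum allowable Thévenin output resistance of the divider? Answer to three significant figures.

Loading drop = R_th/(R_th + R_L) ≤ 0.0310, so R_th ≤ R_L · ε/(1−ε) = 120 kΩ × 0.0310/0.9690 = 3.84 kΩ.
(Any R1, R2 with R2/(R1+R2) = 0.618 and R1‖R2 ≤ 3.84 kΩ will meet the spec.)

R_th ≤ 3.84 kΩ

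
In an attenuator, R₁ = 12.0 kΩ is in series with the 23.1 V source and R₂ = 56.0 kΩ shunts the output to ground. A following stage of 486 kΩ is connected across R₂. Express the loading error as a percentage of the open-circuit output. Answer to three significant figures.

1.99 %

The divider's output (Thévenin) resistance is R₁‖R₂ = 9.882 kΩ.
Fractional drop under load = R_th/(R_th + R_L) = 9.882 / (9.882 + 486) = 0.01993.
So the output falls by 1.99 %.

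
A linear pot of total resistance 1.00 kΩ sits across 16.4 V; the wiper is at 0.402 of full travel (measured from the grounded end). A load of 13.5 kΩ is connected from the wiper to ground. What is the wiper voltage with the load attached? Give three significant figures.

V ≈ 6.48 V

The wiper splits the pot into (1−α)R = 598.0 Ω above and αR = 402.0 Ω below.
Lower section ‖ load = 390.4 Ω.
V_wiper = 16.4 × 390.4/(598.0 + 390.4) = 6.48 V.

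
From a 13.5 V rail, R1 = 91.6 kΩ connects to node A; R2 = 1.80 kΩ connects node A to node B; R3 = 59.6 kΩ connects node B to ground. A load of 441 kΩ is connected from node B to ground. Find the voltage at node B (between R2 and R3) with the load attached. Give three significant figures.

At node B, R3 is in parallel with the load: R3‖R_L = 52.50 kΩ.
Below node A the resistance is R2 + (R3‖R_L) = 54.30 kΩ, so V_A = 13.5 × 54.30/145.9 = 5.025 V.
Then V_B = V_A × (R3‖R_L)/(R2 + R3‖R_L) = 5.025 × 52.50/54.30 = 4.86 V.

V ≈ 4.86 V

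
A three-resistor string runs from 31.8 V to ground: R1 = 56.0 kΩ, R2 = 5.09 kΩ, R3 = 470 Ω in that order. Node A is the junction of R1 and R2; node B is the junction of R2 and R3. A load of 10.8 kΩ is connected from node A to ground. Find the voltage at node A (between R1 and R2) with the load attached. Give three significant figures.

V ≈ 1.96 V

Below node A the series string R2+R3 = 5560 Ω sits in parallel with the 10800 Ω load: 3670 Ω.
V_A = 31.8 × 3670/(56000 + 3670) = 1.96 V.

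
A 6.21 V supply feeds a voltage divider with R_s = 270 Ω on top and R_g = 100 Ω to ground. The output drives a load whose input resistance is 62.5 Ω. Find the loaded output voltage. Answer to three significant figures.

V_out ≈ 0.774 V

The load sits in parallel with R_g: R_g‖R_L = (100 × 62.5) / (100 + 62.5) = 38.46 Ω.
V_out = 6.21 × 38.46 / (270 + 38.46) = 6.21 × 38.46/308.5 = 0.774 V.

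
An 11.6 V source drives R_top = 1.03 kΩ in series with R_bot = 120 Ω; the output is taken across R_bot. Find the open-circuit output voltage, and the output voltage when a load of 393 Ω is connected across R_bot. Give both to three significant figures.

Unloaded: 1.21 V; loaded: 0.950 V

Open-circuit: V = 11.6 × 120/(1030 + 120) = 1.21 V.
With the load, R_bot becomes R_bot‖R_L = 91.93 Ω, so V = 11.6 × 91.93/1122 = 0.950 V.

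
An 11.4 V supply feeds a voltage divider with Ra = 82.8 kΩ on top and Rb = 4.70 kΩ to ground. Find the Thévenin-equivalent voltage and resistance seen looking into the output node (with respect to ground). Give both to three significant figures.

V_th = 0.612 V, R_th = 4.45 kΩ

V_th is the open-circuit tap voltage: 11.4 × 4.70/(82.8 + 4.70) = 0.612 V.
With the supply zeroed, Ra and Rb appear in parallel from the tap: R_th = Ra‖Rb = (82.8 × 4.70)/87.50 = 4.45 kΩ.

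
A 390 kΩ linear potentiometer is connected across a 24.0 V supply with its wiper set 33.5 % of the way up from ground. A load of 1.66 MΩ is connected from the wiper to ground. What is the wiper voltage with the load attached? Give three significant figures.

V ≈ 7.64 V

The wiper splits the pot into (1−α)R = 259.4 kΩ above and αR = 130.7 kΩ below.
Lower section ‖ load = 121.1 kΩ.
V_wiper = 24.0 × 121.1/(259.4 + 121.1) = 7.64 V.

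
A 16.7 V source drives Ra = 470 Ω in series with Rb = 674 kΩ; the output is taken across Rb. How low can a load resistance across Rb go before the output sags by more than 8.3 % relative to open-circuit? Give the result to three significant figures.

R_L(min) ≈ 5.19 kΩ

Output resistance R_th = Ra‖Rb = (470 × 674000)/674500 = 469.7 Ω.
The fractional drop is R_th/(R_th + R_L); requiring this ≤ 0.0830 gives R_L ≥ R_th(1/0.0830 − 1) = 469.7 × 11.05 = 5.19 kΩ.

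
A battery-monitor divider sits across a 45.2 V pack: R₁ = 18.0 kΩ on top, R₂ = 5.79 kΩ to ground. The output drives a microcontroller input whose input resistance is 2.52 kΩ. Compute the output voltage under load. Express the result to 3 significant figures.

V_out ≈ 4.02 V

The load sits in parallel with R₂: R₂‖R_L = (5.79 × 2.52) / (5.79 + 2.52) = 1.756 kΩ.
V_out = 45.2 × 1.756 / (18.0 + 1.756) = 45.2 × 1.756/19.76 = 4.02 V.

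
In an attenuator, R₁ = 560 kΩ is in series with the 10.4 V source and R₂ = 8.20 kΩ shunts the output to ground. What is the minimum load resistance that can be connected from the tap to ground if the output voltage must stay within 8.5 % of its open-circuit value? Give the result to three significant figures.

R_L(min) ≈ 87.0 kΩ

Output resistance R_th = R₁‖R₂ = (560 × 8.20)/568.2 = 8.082 kΩ.
The fractional drop is R_th/(R_th + R_L); requiring this ≤ 0.0850 gives R_L ≥ R_th(1/0.0850 − 1) = 8.082 × 10.76 = 87.0 kΩ.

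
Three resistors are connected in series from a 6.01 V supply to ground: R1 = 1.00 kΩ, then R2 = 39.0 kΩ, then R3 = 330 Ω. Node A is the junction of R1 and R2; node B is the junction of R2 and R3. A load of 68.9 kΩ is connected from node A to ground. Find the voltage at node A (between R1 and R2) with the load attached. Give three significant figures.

V ≈ 5.78 V

Below node A the series string R2+R3 = 39330 Ω sits in parallel with the 68900 Ω load: 25040 Ω.
V_A = 6.01 × 25040/(1000 + 25040) = 5.78 V.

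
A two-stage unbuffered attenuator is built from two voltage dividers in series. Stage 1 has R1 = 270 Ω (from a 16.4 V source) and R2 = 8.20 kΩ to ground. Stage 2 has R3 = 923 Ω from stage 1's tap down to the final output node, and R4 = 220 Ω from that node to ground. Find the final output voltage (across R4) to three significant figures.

V_out ≈ 2.49 V

Stage 2 presents R3+R4 = 1143 Ω as a load on stage 1's tap.
Stage 1's lower leg becomes R2‖(R3+R4) = 1003 Ω, so V_mid = 16.4 × 1003/1273 = 12.92 V.
Stage 2 is itself unloaded: V_out = V_mid × R4/(R3+R4) = 12.92 × 220/1143 = 2.49 V.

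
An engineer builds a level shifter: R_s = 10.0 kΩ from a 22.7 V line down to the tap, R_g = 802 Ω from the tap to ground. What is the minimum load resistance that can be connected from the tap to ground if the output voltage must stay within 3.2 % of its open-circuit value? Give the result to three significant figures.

Output resistance R_th = R_s‖R_g = (10000 × 802)/10800 = 742.5 Ω.
The fractional drop is R_th/(R_th + R_L); requiring this ≤ 0.0320 gives R_L ≥ R_th(1/0.0320 − 1) = 742.5 × 30.25 = 22.5 kΩ.

R_L(min) ≈ 22.5 kΩ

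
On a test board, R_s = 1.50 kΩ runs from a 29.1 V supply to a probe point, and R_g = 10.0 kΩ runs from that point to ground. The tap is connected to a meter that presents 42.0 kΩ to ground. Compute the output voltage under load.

V_out ≈ 24.5 V

The load sits in parallel with R_g: R_g‖R_L = (10.0 × 42.0) / (10.0 + 42.0) = 8.077 kΩ.
V_out = 29.1 × 8.077 / (1.50 + 8.077) = 29.1 × 8.077/9.577 = 24.5 V.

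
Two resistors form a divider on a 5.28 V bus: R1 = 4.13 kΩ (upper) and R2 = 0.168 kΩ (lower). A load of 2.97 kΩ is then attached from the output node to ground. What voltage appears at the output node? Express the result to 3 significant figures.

V_out ≈ 0.196 V

The load sits in parallel with R2: R2‖R_L = (168 × 2970) / (168 + 2970) = 159.0 Ω.
V_out = 5.28 × 159.0 / (4130 + 159.0) = 5.28 × 159.0/4289 = 0.196 V.
(Unloaded it would have been 0.206 V.)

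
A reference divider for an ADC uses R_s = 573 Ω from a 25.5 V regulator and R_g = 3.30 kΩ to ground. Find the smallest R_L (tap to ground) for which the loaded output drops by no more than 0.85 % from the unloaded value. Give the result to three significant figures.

R_L(min) ≈ 57.0 kΩ

Output resistance R_th = R_s‖R_g = (573 × 3300)/3873 = 488.2 Ω.
The fractional drop is R_th/(R_th + R_L); requiring this ≤ 0.00850 gives R_L ≥ R_th(1/0.00850 − 1) = 488.2 × 116.6 = 57.0 kΩ.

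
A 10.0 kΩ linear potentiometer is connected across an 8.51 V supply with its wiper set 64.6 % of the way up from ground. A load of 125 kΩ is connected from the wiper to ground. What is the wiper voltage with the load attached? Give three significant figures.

The wiper splits the pot into (1−α)R = 3.540 kΩ above and αR = 6.460 kΩ below.
Lower section ‖ load = 6.143 kΩ.
V_wiper = 8.51 × 6.143/(3.540 + 6.143) = 5.40 V.

V ≈ 5.40 V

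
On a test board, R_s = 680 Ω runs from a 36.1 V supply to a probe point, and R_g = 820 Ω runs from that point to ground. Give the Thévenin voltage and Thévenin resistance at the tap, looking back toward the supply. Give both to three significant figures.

V_th is the open-circuit tap voltage: 36.1 × 820/(680 + 820) = 19.7 V.
With the supply zeroed, R_s and R_g appear in parallel from the tap: R_th = R_s‖R_g = (680 × 820)/1500 = 372 Ω.

V_th = 19.7 V, R_th = 372 Ω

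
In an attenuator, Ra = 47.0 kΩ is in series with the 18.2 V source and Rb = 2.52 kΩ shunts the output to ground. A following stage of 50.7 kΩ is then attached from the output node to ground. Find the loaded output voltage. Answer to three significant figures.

The load sits in parallel with Rb: Rb‖R_L = (2.52 × 50.7) / (2.52 + 50.7) = 2.401 kΩ.
V_out = 18.2 × 2.401 / (47.0 + 2.401) = 18.2 × 2.401/49.40 = 0.884 V.
(Unloaded it would have been 0.926 V.)

V_out ≈ 0.884 V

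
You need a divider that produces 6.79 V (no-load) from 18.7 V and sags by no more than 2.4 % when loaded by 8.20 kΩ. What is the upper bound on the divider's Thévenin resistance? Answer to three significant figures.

Loading drop = R_th/(R_th + R_L) ≤ 0.0240, so R_th ≤ R_L · ε/(1−ε) = 8.20 kΩ × 0.0240/0.9760 = 202 Ω.
(Any R1, R2 with R2/(R1+R2) = 0.363 and R1‖R2 ≤ 202 Ω will meet the spec.)

R_th ≤ 202 Ω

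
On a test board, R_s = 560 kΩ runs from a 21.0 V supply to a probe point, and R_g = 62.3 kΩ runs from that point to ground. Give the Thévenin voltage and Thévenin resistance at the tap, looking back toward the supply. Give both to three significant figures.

V_th = 2.10 V, R_th = 56.1 kΩ

V_th is the open-circuit tap voltage: 21.0 × 62.3/(560 + 62.3) = 2.10 V.
With the supply zeroed, R_s and R_g appear in parallel from the tap: R_th = R_s‖R_g = (560 × 62.3)/622.3 = 56.1 kΩ.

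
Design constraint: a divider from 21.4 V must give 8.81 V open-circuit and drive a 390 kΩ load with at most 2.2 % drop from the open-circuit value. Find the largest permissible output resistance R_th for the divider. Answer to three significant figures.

R_th ≤ 8.77 kΩ

Loading drop = R_th/(R_th + R_L) ≤ 0.0220, so R_th ≤ R_L · ε/(1−ε) = 390 kΩ × 0.0220/0.9780 = 8.77 kΩ.
(Any R1, R2 with R2/(R1+R2) = 0.412 and R1‖R2 ≤ 8.77 kΩ will meet the spec.)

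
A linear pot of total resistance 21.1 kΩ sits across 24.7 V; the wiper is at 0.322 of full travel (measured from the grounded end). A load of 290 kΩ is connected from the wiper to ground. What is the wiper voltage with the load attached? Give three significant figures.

The wiper splits the pot into (1−α)R = 14.31 kΩ above and αR = 6.794 kΩ below.
Lower section ‖ load = 6.639 kΩ.
V_wiper = 24.7 × 6.639/(14.31 + 6.639) = 7.83 V.

V ≈ 7.83 V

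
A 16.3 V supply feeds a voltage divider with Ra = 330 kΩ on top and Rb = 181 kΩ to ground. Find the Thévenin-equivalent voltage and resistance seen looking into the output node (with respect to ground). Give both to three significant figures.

V_th = 5.77 V, R_th = 117 kΩ

V_th is the open-circuit tap voltage: 16.3 × 181/(330 + 181) = 5.77 V.
With the supply zeroed, Ra and Rb appear in parallel from the tap: R_th = Ra‖Rb = (330 × 181)/511.0 = 117 kΩ.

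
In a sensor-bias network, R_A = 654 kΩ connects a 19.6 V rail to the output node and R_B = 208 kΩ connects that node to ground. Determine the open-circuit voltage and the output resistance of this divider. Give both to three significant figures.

V_th = 4.73 V, R_th = 158 kΩ

V_th is the open-circuit tap voltage: 19.6 × 208/(654 + 208) = 4.73 V.
With the supply zeroed, R_A and R_B appear in parallel from the tap: R_th = R_A‖R_B = (654 × 208)/862.0 = 158 kΩ.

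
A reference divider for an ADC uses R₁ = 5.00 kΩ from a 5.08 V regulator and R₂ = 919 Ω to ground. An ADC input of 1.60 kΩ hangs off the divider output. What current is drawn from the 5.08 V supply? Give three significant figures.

I ≈ 0.910 mA

R₂‖R_L = 583.7 Ω, so the source sees R₁ + R₂‖R_L = 5584 Ω.
I = 5.08 V / 5584 Ω = 0.910 mA.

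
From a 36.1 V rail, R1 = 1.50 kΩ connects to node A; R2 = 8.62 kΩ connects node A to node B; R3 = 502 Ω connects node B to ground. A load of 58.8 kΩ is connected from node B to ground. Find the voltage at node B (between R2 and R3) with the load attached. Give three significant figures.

V ≈ 1.69 V

At node B, R3 is in parallel with the load: R3‖R_L = 497.8 Ω.
Below node A the resistance is R2 + (R3‖R_L) = 9118 Ω, so V_A = 36.1 × 9118/10620 = 31.00 V.
Then V_B = V_A × (R3‖R_L)/(R2 + R3‖R_L) = 31.00 × 497.8/9118 = 1.69 V.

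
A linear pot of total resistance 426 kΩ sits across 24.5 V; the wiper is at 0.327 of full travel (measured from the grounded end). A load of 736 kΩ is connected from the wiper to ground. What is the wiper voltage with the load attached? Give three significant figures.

The wiper splits the pot into (1−α)R = 286.7 kΩ above and αR = 139.3 kΩ below.
Lower section ‖ load = 117.1 kΩ.
V_wiper = 24.5 × 117.1/(286.7 + 117.1) = 7.11 V.

V ≈ 7.11 V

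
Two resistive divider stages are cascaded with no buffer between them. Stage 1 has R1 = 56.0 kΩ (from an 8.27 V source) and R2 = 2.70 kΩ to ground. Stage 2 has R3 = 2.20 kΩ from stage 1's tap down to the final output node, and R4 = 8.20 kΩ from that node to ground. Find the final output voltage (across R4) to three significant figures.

Stage 2 presents R3+R4 = 10.40 kΩ as a load on stage 1's tap.
Stage 1's lower leg becomes R2‖(R3+R4) = 2.144 kΩ, so V_mid = 8.27 × 2.144/58.14 = 0.3049 V.
Stage 2 is itself unloaded: V_out = V_mid × R4/(R3+R4) = 0.3049 × 8.20/10.40 = 0.240 V.

V_out ≈ 0.240 V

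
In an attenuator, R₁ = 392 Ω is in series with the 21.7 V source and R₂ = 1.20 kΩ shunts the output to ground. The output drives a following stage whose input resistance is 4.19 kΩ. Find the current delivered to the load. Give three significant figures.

I_L ≈ 3.65 mA

R₂‖R_L = 932.8 Ω; V_out = 21.7 × 932.8/1325 = 15.28 V.
I_L = V_out / R_L = 15.28 / 4.19 kΩ = 3.65 mA.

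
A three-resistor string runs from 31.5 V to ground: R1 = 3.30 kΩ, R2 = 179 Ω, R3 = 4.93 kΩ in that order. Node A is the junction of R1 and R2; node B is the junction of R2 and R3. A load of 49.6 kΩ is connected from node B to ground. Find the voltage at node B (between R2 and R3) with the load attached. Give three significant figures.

At node B, R3 is in parallel with the load: R3‖R_L = 4484 Ω.
Below node A the resistance is R2 + (R3‖R_L) = 4663 Ω, so V_A = 31.5 × 4663/7963 = 18.45 V.
Then V_B = V_A × (R3‖R_L)/(R2 + R3‖R_L) = 18.45 × 4484/4663 = 17.7 V.

V ≈ 17.7 V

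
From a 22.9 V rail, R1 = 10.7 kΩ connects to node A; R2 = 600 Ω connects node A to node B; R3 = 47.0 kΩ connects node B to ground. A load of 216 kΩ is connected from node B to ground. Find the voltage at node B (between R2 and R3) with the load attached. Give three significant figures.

V ≈ 17.7 V

At node B, R3 is in parallel with the load: R3‖R_L = 38600 Ω.
Below node A the resistance is R2 + (R3‖R_L) = 39200 Ω, so V_A = 22.9 × 39200/49900 = 17.99 V.
Then V_B = V_A × (R3‖R_L)/(R2 + R3‖R_L) = 17.99 × 38600/39200 = 17.7 V.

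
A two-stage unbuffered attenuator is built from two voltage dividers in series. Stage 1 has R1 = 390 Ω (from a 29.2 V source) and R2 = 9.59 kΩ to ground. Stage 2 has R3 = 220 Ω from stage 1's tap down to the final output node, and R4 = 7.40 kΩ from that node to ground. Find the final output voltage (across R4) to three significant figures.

Stage 2 presents R3+R4 = 7620 Ω as a load on stage 1's tap.
Stage 1's lower leg becomes R2‖(R3+R4) = 4246 Ω, so V_mid = 29.2 × 4246/4636 = 26.74 V.
Stage 2 is itself unloaded: V_out = V_mid × R4/(R3+R4) = 26.74 × 7400/7620 = 26.0 V.

V_out ≈ 26.0 V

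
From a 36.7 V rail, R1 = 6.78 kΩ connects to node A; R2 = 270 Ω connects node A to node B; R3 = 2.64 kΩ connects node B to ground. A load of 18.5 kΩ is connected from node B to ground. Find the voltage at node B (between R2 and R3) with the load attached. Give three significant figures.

At node B, R3 is in parallel with the load: R3‖R_L = 2310 Ω.
Below node A the resistance is R2 + (R3‖R_L) = 2580 Ω, so V_A = 36.7 × 2580/9360 = 10.12 V.
Then V_B = V_A × (R3‖R_L)/(R2 + R3‖R_L) = 10.12 × 2310/2580 = 9.06 V.

V ≈ 9.06 V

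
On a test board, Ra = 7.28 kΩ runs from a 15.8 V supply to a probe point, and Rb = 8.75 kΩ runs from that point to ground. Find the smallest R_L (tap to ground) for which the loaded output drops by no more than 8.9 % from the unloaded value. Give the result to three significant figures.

R_L(min) ≈ 40.7 kΩ

Output resistance R_th = Ra‖Rb = (7.28 × 8.75)/16.03 = 3.974 kΩ.
The fractional drop is R_th/(R_th + R_L); requiring this ≤ 0.0890 gives R_L ≥ R_th(1/0.0890 − 1) = 3.974 × 10.24 = 40.7 kΩ.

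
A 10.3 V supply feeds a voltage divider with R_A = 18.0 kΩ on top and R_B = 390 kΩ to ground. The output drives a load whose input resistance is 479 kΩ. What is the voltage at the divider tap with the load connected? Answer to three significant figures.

V_out ≈ 9.50 V

The load sits in parallel with R_B: R_B‖R_L = (390 × 479) / (390 + 479) = 215.0 kΩ.
V_out = 10.3 × 215.0 / (18.0 + 215.0) = 10.3 × 215.0/233.0 = 9.50 V.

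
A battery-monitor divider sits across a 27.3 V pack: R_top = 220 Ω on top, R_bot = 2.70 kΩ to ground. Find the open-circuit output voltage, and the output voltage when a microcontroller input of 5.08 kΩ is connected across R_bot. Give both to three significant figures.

Unloaded: 25.2 V; loaded: 24.3 V

Open-circuit: V = 27.3 × 2700/(220 + 2700) = 25.2 V.
With the load, R_bot becomes R_bot‖R_L = 1763 Ω, so V = 27.3 × 1763/1983 = 24.3 V.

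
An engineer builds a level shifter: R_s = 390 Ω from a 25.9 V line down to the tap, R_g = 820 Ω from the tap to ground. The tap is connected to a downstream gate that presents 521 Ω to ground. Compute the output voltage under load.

V_out ≈ 11.6 V

The load sits in parallel with R_g: R_g‖R_L = (820 × 521) / (820 + 521) = 318.6 Ω.
V_out = 25.9 × 318.6 / (390 + 318.6) = 25.9 × 318.6/708.6 = 11.6 V.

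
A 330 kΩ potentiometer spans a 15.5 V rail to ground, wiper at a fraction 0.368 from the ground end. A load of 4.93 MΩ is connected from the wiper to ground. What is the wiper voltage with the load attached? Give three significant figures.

V ≈ 5.62 V

The wiper splits the pot into (1−α)R = 208.6 kΩ above and αR = 121.4 kΩ below.
Lower section ‖ load = 118.5 kΩ.
V_wiper = 15.5 × 118.5/(208.6 + 118.5) = 5.62 V.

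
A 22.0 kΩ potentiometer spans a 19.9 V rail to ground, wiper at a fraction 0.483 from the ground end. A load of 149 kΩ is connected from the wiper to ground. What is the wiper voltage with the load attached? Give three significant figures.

V ≈ 9.27 V

The wiper splits the pot into (1−α)R = 11.37 kΩ above and αR = 10.63 kΩ below.
Lower section ‖ load = 9.919 kΩ.
V_wiper = 19.9 × 9.919/(11.37 + 9.919) = 9.27 V.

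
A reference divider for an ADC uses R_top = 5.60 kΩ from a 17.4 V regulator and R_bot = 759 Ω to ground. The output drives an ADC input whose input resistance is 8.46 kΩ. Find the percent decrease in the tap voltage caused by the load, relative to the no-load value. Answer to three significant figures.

The divider's output (Thévenin) resistance is R_top‖R_bot = 668.4 Ω.
Fractional drop under load = R_th/(R_th + R_L) = 668.4 / (668.4 + 8460) = 0.07322.
So the output falls by 7.32 %.

7.32 %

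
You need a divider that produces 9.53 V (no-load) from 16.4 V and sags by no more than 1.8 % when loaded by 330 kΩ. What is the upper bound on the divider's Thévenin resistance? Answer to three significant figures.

R_th ≤ 6.05 kΩ

Loading drop = R_th/(R_th + R_L) ≤ 0.0180, so R_th ≤ R_L · ε/(1−ε) = 330 kΩ × 0.0180/0.9820 = 6.05 kΩ.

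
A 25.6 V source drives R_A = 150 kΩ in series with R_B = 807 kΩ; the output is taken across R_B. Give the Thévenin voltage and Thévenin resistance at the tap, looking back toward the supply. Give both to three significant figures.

V_th = 21.6 V, R_th = 126 kΩ

V_th is the open-circuit tap voltage: 25.6 × 807/(150 + 807) = 21.6 V.
With the supply zeroed, R_A and R_B appear in parallel from the tap: R_th = R_A‖R_B = (150 × 807)/957.0 = 126 kΩ.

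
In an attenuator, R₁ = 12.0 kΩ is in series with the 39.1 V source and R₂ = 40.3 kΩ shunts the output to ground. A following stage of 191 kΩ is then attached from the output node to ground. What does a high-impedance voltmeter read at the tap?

V_out ≈ 28.7 V

The load sits in parallel with R₂: R₂‖R_L = (40.3 × 191) / (40.3 + 191) = 33.28 kΩ.
V_out = 39.1 × 33.28 / (12.0 + 33.28) = 39.1 × 33.28/45.28 = 28.7 V.
(Unloaded it would have been 30.1 V.)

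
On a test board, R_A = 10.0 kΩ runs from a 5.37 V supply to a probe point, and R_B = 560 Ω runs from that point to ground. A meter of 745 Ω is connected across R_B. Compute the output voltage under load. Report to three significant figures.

V_out ≈ 0.166 V

The load sits in parallel with R_B: R_B‖R_L = (560 × 745) / (560 + 745) = 319.7 Ω.
V_out = 5.37 × 319.7 / (10000 + 319.7) = 5.37 × 319.7/10320 = 0.166 V.
(Unloaded it would have been 0.285 V.)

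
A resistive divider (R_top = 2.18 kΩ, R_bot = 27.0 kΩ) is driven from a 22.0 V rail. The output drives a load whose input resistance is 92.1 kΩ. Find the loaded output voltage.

V_out ≈ 19.9 V

The load sits in parallel with R_bot: R_bot‖R_L = (27.0 × 92.1) / (27.0 + 92.1) = 20.88 kΩ.
V_out = 22.0 × 20.88 / (2.18 + 20.88) = 22.0 × 20.88/23.06 = 19.9 V.
(Unloaded it would have been 20.4 V.)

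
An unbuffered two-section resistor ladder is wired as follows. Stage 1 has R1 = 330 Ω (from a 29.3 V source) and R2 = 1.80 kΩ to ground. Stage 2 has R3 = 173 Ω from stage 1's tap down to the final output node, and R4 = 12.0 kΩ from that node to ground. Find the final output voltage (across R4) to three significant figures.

Stage 2 presents R3+R4 = 12170 Ω as a load on stage 1's tap.
Stage 1's lower leg becomes R2‖(R3+R4) = 1568 Ω, so V_mid = 29.3 × 1568/1898 = 24.21 V.
Stage 2 is itself unloaded: V_out = V_mid × R4/(R3+R4) = 24.21 × 12000/12170 = 23.9 V.

V_out ≈ 23.9 V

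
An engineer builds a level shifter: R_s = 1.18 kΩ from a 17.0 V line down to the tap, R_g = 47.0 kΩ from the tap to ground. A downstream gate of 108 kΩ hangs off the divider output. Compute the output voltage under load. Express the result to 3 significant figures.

The load sits in parallel with R_g: R_g‖R_L = (47.0 × 108) / (47.0 + 108) = 32.75 kΩ.
V_out = 17.0 × 32.75 / (1.18 + 32.75) = 17.0 × 32.75/33.93 = 16.4 V.

V_out ≈ 16.4 V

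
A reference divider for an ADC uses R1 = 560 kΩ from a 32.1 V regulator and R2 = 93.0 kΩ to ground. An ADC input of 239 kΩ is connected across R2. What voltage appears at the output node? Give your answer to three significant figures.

V_out ≈ 3.43 V

The load sits in parallel with R2: R2‖R_L = (93.0 × 239) / (93.0 + 239) = 66.95 kΩ.
V_out = 32.1 × 66.95 / (560 + 66.95) = 32.1 × 66.95/626.9 = 3.43 V.
(Unloaded it would have been 4.57 V.)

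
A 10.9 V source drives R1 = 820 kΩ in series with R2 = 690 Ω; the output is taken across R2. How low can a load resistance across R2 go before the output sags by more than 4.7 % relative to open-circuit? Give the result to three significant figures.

Output resistance R_th = R1‖R2 = (820000 × 690)/820700 = 689.4 Ω.
The fractional drop is R_th/(R_th + R_L); requiring this ≤ 0.0470 gives R_L ≥ R_th(1/0.0470 − 1) = 689.4 × 20.28 = 14.0 kΩ.

R_L(min) ≈ 14.0 kΩ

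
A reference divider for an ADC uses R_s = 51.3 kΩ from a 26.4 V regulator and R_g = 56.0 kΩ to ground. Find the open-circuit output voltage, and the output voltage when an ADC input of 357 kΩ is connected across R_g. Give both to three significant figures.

Unloaded: 13.8 V; loaded: 12.8 V

Open-circuit: V = 26.4 × 56.0/(51.3 + 56.0) = 13.8 V.
With the load, R_g becomes R_g‖R_L = 48.41 kΩ, so V = 26.4 × 48.41/99.71 = 12.8 V.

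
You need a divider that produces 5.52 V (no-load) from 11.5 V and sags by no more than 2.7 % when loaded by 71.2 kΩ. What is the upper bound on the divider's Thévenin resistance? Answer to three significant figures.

Loading drop = R_th/(R_th + R_L) ≤ 0.0270, so R_th ≤ R_L · ε/(1−ε) = 71.2 kΩ × 0.0270/0.9730 = 1.98 kΩ.
(Any R1, R2 with R2/(R1+R2) = 0.480 and R1‖R2 ≤ 1.98 kΩ will meet the spec.)

R_th ≤ 1.98 kΩ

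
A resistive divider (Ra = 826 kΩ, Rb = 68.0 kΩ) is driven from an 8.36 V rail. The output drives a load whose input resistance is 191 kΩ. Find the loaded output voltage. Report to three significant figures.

V_out ≈ 0.478 V

The load sits in parallel with Rb: Rb‖R_L = (68.0 × 191) / (68.0 + 191) = 50.15 kΩ.
V_out = 8.36 × 50.15 / (826 + 50.15) = 8.36 × 50.15/876.1 = 0.478 V.
(Unloaded it would have been 0.636 V.)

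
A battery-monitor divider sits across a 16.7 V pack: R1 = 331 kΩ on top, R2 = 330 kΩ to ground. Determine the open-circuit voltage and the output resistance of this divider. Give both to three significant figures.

V_th = 8.34 V, R_th = 165 kΩ

V_th is the open-circuit tap voltage: 16.7 × 330/(331 + 330) = 8.34 V.
With the supply zeroed, R1 and R2 appear in parallel from the tap: R_th = R1‖R2 = (331 × 330)/661.0 = 165 kΩ.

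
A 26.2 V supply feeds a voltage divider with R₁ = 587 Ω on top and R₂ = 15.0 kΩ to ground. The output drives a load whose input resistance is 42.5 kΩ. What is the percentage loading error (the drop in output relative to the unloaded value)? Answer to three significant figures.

1.31 %

The divider's output (Thévenin) resistance is R₁‖R₂ = 564.9 Ω.
Fractional drop under load = R_th/(R_th + R_L) = 564.9 / (564.9 + 42500) = 0.01312.
So the output falls by 1.31 %.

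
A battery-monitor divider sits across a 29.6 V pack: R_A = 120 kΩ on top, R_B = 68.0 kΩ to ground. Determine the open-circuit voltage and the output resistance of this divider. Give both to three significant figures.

V_th = 10.7 V, R_th = 43.4 kΩ

V_th is the open-circuit tap voltage: 29.6 × 68.0/(120 + 68.0) = 10.7 V.
With the supply zeroed, R_A and R_B appear in parallel from the tap: R_th = R_A‖R_B = (120 × 68.0)/188.0 = 43.4 kΩ.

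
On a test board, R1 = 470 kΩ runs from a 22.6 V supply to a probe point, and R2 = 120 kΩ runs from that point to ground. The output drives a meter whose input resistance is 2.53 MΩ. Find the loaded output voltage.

The load sits in parallel with R2: R2‖R_L = (120 × 2530) / (120 + 2530) = 114.6 kΩ.
V_out = 22.6 × 114.6 / (470 + 114.6) = 22.6 × 114.6/584.6 = 4.43 V.
(Unloaded it would have been 4.60 V.)

V_out ≈ 4.43 V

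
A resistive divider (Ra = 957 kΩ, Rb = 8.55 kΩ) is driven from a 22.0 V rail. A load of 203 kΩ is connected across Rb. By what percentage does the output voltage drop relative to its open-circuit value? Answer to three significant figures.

The divider's output (Thévenin) resistance is Ra‖Rb = 8.474 kΩ.
Fractional drop under load = R_th/(R_th + R_L) = 8.474 / (8.474 + 203) = 0.04007.
So the output falls by 4.01 %.

4.01 %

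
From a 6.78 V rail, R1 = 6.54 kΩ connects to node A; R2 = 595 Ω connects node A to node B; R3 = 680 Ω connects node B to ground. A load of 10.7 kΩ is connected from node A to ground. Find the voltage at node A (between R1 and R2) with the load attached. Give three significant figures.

V ≈ 1.01 V

Below node A the series string R2+R3 = 1275 Ω sits in parallel with the 10700 Ω load: 1139 Ω.
V_A = 6.78 × 1139/(6540 + 1139) = 1.01 V.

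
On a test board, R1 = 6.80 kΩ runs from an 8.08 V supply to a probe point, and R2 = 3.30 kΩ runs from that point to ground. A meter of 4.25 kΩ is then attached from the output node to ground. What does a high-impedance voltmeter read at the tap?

The load sits in parallel with R2: R2‖R_L = (3.30 × 4.25) / (3.30 + 4.25) = 1.858 kΩ.
V_out = 8.08 × 1.858 / (6.80 + 1.858) = 8.08 × 1.858/8.658 = 1.73 V.

V_out ≈ 1.73 V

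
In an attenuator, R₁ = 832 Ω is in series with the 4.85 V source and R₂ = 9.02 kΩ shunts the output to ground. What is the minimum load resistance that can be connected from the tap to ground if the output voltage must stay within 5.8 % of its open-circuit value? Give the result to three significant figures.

R_L(min) ≈ 12.4 kΩ

Output resistance R_th = R₁‖R₂ = (832 × 9020)/9852 = 761.7 Ω.
The fractional drop is R_th/(R_th + R_L); requiring this ≤ 0.0580 gives R_L ≥ R_th(1/0.0580 − 1) = 761.7 × 16.24 = 12.4 kΩ.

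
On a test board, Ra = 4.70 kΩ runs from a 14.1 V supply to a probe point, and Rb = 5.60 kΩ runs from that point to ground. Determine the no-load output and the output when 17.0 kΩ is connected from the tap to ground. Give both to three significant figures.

Open-circuit: V = 14.1 × 5.60/(4.70 + 5.60) = 7.67 V.
With the load, Rb becomes Rb‖R_L = 4.212 kΩ, so V = 14.1 × 4.212/8.912 = 6.66 V.

Unloaded: 7.67 V; loaded: 6.66 V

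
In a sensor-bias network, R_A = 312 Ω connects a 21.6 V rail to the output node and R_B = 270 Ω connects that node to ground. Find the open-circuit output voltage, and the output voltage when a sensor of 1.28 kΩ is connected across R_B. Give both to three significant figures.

Open-circuit: V = 21.6 × 270/(312 + 270) = 10.0 V.
With the load, R_B becomes R_B‖R_L = 223.0 Ω, so V = 21.6 × 223.0/535.0 = 9.00 V.

Unloaded: 10.0 V; loaded: 9.00 V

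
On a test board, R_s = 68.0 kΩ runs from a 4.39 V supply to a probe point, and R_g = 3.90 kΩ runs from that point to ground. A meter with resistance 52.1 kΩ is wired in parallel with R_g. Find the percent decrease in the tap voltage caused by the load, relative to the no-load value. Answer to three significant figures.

6.61 %

The divider's output (Thévenin) resistance is R_s‖R_g = 3.688 kΩ.
Fractional drop under load = R_th/(R_th + R_L) = 3.688 / (3.688 + 52.1) = 0.06612.
So the output falls by 6.61 %.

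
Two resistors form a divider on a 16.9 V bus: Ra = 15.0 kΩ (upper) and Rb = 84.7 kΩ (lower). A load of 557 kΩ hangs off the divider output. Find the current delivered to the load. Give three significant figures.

Rb‖R_L = 73.52 kΩ; V_out = 16.9 × 73.52/88.52 = 14.04 V.
I_L = V_out / R_L = 14.04 / 557 kΩ = 0.0252 mA.

I_L ≈ 0.0252 mA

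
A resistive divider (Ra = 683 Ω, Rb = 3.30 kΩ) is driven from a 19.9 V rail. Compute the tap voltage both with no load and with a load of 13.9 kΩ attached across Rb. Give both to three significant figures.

Unloaded: 16.5 V; loaded: 15.8 V

Open-circuit: V = 19.9 × 3300/(683 + 3300) = 16.5 V.
With the load, Rb becomes Rb‖R_L = 2667 Ω, so V = 19.9 × 2667/3350 = 15.8 V.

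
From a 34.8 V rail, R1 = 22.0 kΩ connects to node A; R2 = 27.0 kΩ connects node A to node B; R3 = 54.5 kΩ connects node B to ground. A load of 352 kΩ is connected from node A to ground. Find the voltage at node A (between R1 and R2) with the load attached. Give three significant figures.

Below node A the series string R2+R3 = 81.50 kΩ sits in parallel with the 352 kΩ load: 66.18 kΩ.
V_A = 34.8 × 66.18/(22.0 + 66.18) = 26.1 V.

V ≈ 26.1 V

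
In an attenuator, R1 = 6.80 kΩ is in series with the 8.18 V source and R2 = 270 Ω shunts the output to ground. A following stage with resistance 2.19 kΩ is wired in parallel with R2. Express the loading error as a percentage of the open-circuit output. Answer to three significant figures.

10.6 %

The divider's output (Thévenin) resistance is R1‖R2 = 259.7 Ω.
Fractional drop under load = R_th/(R_th + R_L) = 259.7 / (259.7 + 2190) = 0.1060.
So the output falls by 10.6 %.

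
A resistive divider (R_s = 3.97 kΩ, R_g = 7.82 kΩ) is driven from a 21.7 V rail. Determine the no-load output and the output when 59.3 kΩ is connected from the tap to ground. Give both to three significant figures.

Open-circuit: V = 21.7 × 7.82/(3.97 + 7.82) = 14.4 V.
With the load, R_g becomes R_g‖R_L = 6.909 kΩ, so V = 21.7 × 6.909/10.88 = 13.8 V.

Unloaded: 14.4 V; loaded: 13.8 V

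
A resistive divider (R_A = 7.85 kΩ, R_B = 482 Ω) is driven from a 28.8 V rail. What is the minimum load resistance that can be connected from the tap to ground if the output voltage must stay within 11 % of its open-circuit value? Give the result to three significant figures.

R_L(min) ≈ 3.67 kΩ

Output resistance R_th = R_A‖R_B = (7850 × 482)/8332 = 454.1 Ω.
The fractional drop is R_th/(R_th + R_L); requiring this ≤ 0.110 gives R_L ≥ R_th(1/0.110 − 1) = 454.1 × 8.091 = 3.67 kΩ.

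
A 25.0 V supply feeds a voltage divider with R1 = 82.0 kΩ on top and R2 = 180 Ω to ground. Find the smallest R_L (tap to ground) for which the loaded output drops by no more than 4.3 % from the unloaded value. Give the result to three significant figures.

Output resistance R_th = R1‖R2 = (82000 × 180)/82180 = 179.6 Ω.
The fractional drop is R_th/(R_th + R_L); requiring this ≤ 0.0430 gives R_L ≥ R_th(1/0.0430 − 1) = 179.6 × 22.26 = 4.00 kΩ.

R_L(min) ≈ 4.00 kΩ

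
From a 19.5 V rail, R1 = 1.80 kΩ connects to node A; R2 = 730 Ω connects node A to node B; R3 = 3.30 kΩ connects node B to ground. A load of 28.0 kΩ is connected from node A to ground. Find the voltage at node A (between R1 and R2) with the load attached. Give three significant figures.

V ≈ 12.9 V

Below node A the series string R2+R3 = 4030 Ω sits in parallel with the 28000 Ω load: 3523 Ω.
V_A = 19.5 × 3523/(1800 + 3523) = 12.9 V.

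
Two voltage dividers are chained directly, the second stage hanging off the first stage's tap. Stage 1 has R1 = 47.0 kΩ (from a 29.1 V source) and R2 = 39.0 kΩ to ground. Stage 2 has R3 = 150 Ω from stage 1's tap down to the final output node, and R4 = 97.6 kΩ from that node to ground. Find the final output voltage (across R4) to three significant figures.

Stage 2 presents R3+R4 = 97750 Ω as a load on stage 1's tap.
Stage 1's lower leg becomes R2‖(R3+R4) = 27880 Ω, so V_mid = 29.1 × 27880/74880 = 10.83 V.
Stage 2 is itself unloaded: V_out = V_mid × R4/(R3+R4) = 10.83 × 97600/97750 = 10.8 V.

V_out ≈ 10.8 V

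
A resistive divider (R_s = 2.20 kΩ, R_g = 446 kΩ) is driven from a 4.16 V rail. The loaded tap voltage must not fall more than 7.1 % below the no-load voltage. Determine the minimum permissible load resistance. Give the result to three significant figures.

R_L(min) ≈ 28.6 kΩ

Output resistance R_th = R_s‖R_g = (2.20 × 446)/448.2 = 2.189 kΩ.
The fractional drop is R_th/(R_th + R_L); requiring this ≤ 0.0710 gives R_L ≥ R_th(1/0.0710 − 1) = 2.189 × 13.08 = 28.6 kΩ.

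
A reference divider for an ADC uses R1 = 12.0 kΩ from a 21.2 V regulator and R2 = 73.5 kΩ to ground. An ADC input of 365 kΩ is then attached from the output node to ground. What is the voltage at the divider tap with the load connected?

The load sits in parallel with R2: R2‖R_L = (73.5 × 365) / (73.5 + 365) = 61.18 kΩ.
V_out = 21.2 × 61.18 / (12.0 + 61.18) = 21.2 × 61.18/73.18 = 17.7 V.
(Unloaded it would have been 18.2 V.)

V_out ≈ 17.7 V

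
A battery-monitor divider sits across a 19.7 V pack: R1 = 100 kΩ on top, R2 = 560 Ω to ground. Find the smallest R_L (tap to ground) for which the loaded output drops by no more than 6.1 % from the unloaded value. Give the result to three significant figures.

Output resistance R_th = R1‖R2 = (100000 × 560)/100600 = 556.9 Ω.
The fractional drop is R_th/(R_th + R_L); requiring this ≤ 0.0610 gives R_L ≥ R_th(1/0.0610 − 1) = 556.9 × 15.39 = 8.57 kΩ.

R_L(min) ≈ 8.57 kΩ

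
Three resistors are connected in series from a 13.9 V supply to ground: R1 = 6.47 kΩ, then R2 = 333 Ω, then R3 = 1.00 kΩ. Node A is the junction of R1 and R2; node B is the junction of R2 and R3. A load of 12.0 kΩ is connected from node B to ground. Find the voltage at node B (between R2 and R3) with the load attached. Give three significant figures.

V ≈ 1.66 V

At node B, R3 is in parallel with the load: R3‖R_L = 923.1 Ω.
Below node A the resistance is R2 + (R3‖R_L) = 1256 Ω, so V_A = 13.9 × 1256/7726 = 2.260 V.
Then V_B = V_A × (R3‖R_L)/(R2 + R3‖R_L) = 2.260 × 923.1/1256 = 1.66 V.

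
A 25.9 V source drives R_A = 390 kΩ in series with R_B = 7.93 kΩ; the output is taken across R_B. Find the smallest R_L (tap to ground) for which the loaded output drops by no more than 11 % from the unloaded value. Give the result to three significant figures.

R_L(min) ≈ 62.9 kΩ

Output resistance R_th = R_A‖R_B = (390 × 7.93)/397.9 = 7.772 kΩ.
The fractional drop is R_th/(R_th + R_L); requiring this ≤ 0.110 gives R_L ≥ R_th(1/0.110 − 1) = 7.772 × 8.091 = 62.9 kΩ.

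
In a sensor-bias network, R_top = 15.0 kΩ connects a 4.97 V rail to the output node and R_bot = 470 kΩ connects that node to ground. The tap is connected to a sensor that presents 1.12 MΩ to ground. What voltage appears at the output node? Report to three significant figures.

V_out ≈ 4.75 V

The load sits in parallel with R_bot: R_bot‖R_L = (470 × 1120) / (470 + 1120) = 331.1 kΩ.
V_out = 4.97 × 331.1 / (15.0 + 331.1) = 4.97 × 331.1/346.1 = 4.75 V.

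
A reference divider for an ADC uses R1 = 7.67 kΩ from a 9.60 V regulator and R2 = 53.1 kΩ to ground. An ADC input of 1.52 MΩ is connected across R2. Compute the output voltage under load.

V_out ≈ 8.35 V

The load sits in parallel with R2: R2‖R_L = (53.1 × 1520) / (53.1 + 1520) = 51.31 kΩ.
V_out = 9.60 × 51.31 / (7.67 + 51.31) = 9.60 × 51.31/58.98 = 8.35 V.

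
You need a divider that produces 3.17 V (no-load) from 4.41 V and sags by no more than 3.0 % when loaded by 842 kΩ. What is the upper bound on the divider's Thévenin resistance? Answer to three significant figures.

R_th ≤ 26.0 kΩ

Loading drop = R_th/(R_th + R_L) ≤ 0.0300, so R_th ≤ R_L · ε/(1−ε) = 842 kΩ × 0.0300/0.9700 = 26.0 kΩ.
(Any R1, R2 with R2/(R1+R2) = 0.719 and R1‖R2 ≤ 26.0 kΩ will meet the spec.)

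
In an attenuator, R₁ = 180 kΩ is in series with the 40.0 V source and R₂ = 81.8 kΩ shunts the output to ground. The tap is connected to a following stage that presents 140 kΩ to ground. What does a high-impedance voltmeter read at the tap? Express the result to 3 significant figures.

The load sits in parallel with R₂: R₂‖R_L = (81.8 × 140) / (81.8 + 140) = 51.63 kΩ.
V_out = 40.0 × 51.63 / (180 + 51.63) = 40.0 × 51.63/231.6 = 8.92 V.
(Unloaded it would have been 12.5 V.)

V_out ≈ 8.92 V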